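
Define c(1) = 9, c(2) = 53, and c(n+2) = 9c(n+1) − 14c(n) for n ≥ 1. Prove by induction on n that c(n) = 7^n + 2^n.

Base cases: c(1) = 9 and 7^1 + 2^1 = 9; c(2) = 53 and 7^2 + 2^2 = 53.
Assume c(j) = 7^j + 2^j for all 1 ≤ j ≤ k, where k ≥ 2.
Then c(k+1) = 9c(k) − 14c(k−1) = 9·(7^k + 2^k) − 14·(7^{k−1} + 2^{k−1}) = (9·7 − 14)7^{k−1} + (9·2 − 14)2^{k−1} = 49·7^{k−1} + 4·2^{k−1} = 7^{k+1} + 2^{k+1}.
So the formula holds for k+1, and by strong induction c(n) = 7^n + 2^n for all n ≥ 1.

c(n) = 7^n + 2^n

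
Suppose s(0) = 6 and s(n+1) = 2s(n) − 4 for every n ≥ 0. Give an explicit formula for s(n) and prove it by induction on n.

Claim: s(n) = 2^{n+1} + 4.

Base case: s(0) = 6, and 2^{0+1} + 4 = 2 + 4 = 6.
Assume s(j) = 2^{j+1} + 4 for some j ≥ 0.
Then s(j+1) = 2s(j) − 4 = 2·(2^{j+1} + 4) − 4 = 2^{j+2} + 8 − 4 = 2^{j+2} + 4.
So the formula holds for j+1, and by induction s(n) = 2^{n+1} + 4 for all n ≥ 0.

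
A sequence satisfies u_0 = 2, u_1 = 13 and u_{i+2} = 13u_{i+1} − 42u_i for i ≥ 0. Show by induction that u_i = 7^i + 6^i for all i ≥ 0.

Base cases: u_0 = 2 and 7^0 + 6^0 = 2; u_1 = 13 and 7^1 + 6^1 = 13.
Assume u_j = 7^j + 6^j for all 0 ≤ j ≤ m, where m ≥ 1.
Then u_{m+1} = 13u_m − 42u_{m−1} = 13·(7^m + 6^m) − 42·(7^{m−1} + 6^{m−1}) = (13·7 − 42)7^{m−1} + (13·6 − 42)6^{m−1} = 49·7^{m−1} + 36·6^{m−1} = 7^{m+1} + 6^{m+1}.
So the formula holds for m+1, and by strong induction u_i = 7^i + 6^i for all i ≥ 0.

u_i = 7^i + 6^i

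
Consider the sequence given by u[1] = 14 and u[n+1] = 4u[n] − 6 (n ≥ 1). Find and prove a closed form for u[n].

Claim: u[n] = 3·4^n + 2.

Base case: u[1] = 14, and 3·4^1 + 2 = 12 + 2 = 14.
Assume u[k] = 3·4^k + 2 for some k ≥ 1.
Then u[k+1] = 4u[k] − 6 = 4·(3·4^k + 2) − 6 = 12·4^k + 8 − 6 = 3·4^{k+1} + 2.
By induction, u[n] = 3·4^n + 2 for all n ≥ 1.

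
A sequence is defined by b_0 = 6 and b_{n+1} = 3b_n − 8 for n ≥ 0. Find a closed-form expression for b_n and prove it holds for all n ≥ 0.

Claim: b_n = 2·3^n + 4.

Base case: b_0 = 6, and 2·3^0 + 4 = 2 + 4 = 6.
Assume b_m = 2·3^m + 4 for some m ≥ 0.
Then b_{m+1} = 3b_m − 8 = 3·(2·3^m + 4) − 8 = 6·3^m + 12 − 8 = 2·3^{m+1} + 4.
This completes the inductive step, so b_n = 2·3^n + 4 for all n ≥ 0.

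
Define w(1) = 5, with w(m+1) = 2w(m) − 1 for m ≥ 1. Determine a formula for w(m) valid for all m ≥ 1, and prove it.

Claim: w(m) = 2^{m+1} + 1.

Base case: w(1) = 5, and 2^{1+1} + 1 = 4 + 1 = 5.
Assume w(j) = 2^{j+1} + 1 for some j ≥ 1.
Then w(j+1) = 2w(j) − 1 = 2·(2^{j+1} + 1) − 1 = 2^{j+2} + 2 − 1 = 2^{j+2} + 1.
So the formula holds for j+1, and by induction w(m) = 2^{m+1} + 1 for all m ≥ 1.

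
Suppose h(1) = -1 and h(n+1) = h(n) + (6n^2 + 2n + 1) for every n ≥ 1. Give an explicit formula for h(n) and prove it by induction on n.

Claim: h(n) = 2n^3 − 2n^2 + n − 2.

Base case: h(1) = -1, and 2·1^3 − 2·1^2 + 1 − 2 = -1.
Assume h(m) = 2m^3 − 2m^2 + m − 2.
Then h(m+1) = h(m) + (6m^2 + 2m + 1) = (2m^3 − 2m^2 + m − 2) + (6m^2 + 2m + 1) = 2m^3 + 4m^2 + 3m − 1,
and 2·(m+1)^3 − 2·(m+1)^2 + (m+1) − 2 = 2m^3 + 4m^2 + 3m − 1.
Hence h(n) = 2n^3 − 2n^2 + n − 2 for every n ≥ 1, by induction.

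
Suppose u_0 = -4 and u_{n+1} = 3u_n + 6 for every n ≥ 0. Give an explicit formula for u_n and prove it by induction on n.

Claim: u_n = -3^n − 3.

Base case: u_0 = -4, and -3^0 − 3 = -1 − 3 = -4.
Assume u_k = -3^k − 3 for some k ≥ 0.
Then u_{k+1} = 3u_k + 6 = 3·(-3^k − 3) + 6 = -3^{k+1} − 9 + 6 = -3^{k+1} − 3.
This completes the inductive step, so u_n = -3^n − 3 for all n ≥ 0.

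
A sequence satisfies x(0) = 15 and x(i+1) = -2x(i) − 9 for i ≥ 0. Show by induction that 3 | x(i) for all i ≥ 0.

Base case: x(0) = 15 = 3·5, so 3 | x(0).
Assume 3 | x(m), so x(m) = 3t for some integer t.
Then x(m+1) = -2x(m) − 9 = -2·(3t) − 9 = 3(-2t − 3), so 3 | x(m+1).
This completes the inductive step, so 3 | x(i) for all i ≥ 0.

3 | x(i)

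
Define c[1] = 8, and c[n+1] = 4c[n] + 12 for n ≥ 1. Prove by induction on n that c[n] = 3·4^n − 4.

Base case: c[1] = 8, and 3·4^1 − 4 = 12 − 4 = 8.
Assume c[k] = 3·4^k − 4 for some k ≥ 1.
Then c[k+1] = 4c[k] + 12 = 4·(3·4^k − 4) + 12 = 12·4^k − 16 + 12 = 3·4^{k+1} − 4.
This completes the inductive step, so c[n] = 3·4^n − 4 for all n ≥ 1.

c[n] = 3·4^n − 4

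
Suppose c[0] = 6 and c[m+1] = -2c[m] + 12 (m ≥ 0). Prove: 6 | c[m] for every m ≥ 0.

Base case: c[0] = 6 = 6·1, so 6 | c[0].
Assume 6 | c[k], so c[k] = 6t for some integer t.
Then c[k+1] = -2c[k] + 12 = -2·(6t) + 12 = 6(-2t + 2), so 6 | c[k+1].
So the property holds for k+1, and by induction 6 | c[m] for all m ≥ 0.

6 | c[m]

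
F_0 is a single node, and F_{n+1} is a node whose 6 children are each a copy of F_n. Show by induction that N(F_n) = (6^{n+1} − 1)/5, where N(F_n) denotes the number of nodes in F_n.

Base case: N(F_0) = 1, and (6^{0+1} − 1)/5 = 1.
Assume N(F_k) = (6^{k+1} − 1)/5.
Then N(F_{k+1}) = 1 + 6N(F_k) = 1 + 6·(6^{k+1} − 1)/5 = 1 + (6^{k+2} − 6)/5 = (5 + 6^{k+2} − 6)/5 = (6^{k+2} − 1)/5.
Hence N(F_n) = (6^{n+1} − 1)/5 for every n ≥ 0, by induction.

N(F_n) = (6^{n+1} − 1)/5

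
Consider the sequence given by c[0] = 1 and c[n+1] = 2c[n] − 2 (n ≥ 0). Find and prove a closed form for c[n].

Claim: c[n] = -2^n + 2.

Base case: c[0] = 1, and -2^0 + 2 = -1 + 2 = 1.
Assume c[k] = -2^k + 2 for some k ≥ 0.
Then c[k+1] = 2c[k] − 2 = 2·(-2^k + 2) − 2 = -2^{k+1} + 4 − 2 = -2^{k+1} + 2.
Hence c[n] = -2^n + 2 for every n ≥ 0, by induction.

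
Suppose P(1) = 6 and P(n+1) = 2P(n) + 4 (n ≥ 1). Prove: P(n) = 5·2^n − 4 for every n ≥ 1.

Base case: P(1) = 6, and 5·2^1 − 4 = 10 − 4 = 6.
Assume P(r) = 5·2^r − 4 for some r ≥ 1.
Then P(r+1) = 2P(r) + 4 = 2·(5·2^r − 4) + 4 = 10·2^r − 8 + 4 = 5·2^{r+1} − 4.
So the formula holds for r+1, and by induction P(n) = 5·2^n − 4 for all n ≥ 1.

P(n) = 5·2^n − 4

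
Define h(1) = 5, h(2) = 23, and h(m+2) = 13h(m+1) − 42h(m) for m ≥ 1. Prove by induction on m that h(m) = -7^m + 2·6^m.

Base cases: h(1) = 5 and -7^1 + 2·6^1 = 5; h(2) = 23 and -7^2 + 2·6^2 = 23.
Assume h(i) = -7^i + 2·6^i for all 1 ≤ i ≤ j, where j ≥ 2.
Then h(j+1) = 13h(j) − 42h(j−1) = 13·(-7^j + 2·6^j) − 42·(-7^{j−1} + 2·6^{j−1}) = -(13·7 − 42)7^{j−1} + 2·(13·6 − 42)6^{j−1} = -49·7^{j−1} + 72·6^{j−1} = -7^{j+1} + 2·6^{j+1}.
So the formula holds for j+1, and by strong induction h(m) = -7^m + 2·6^m for all m ≥ 1.

h(m) = -7^m + 2·6^m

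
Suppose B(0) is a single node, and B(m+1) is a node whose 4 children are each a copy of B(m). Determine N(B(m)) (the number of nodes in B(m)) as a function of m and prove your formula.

Claim: N(B(m)) = (4^{m+1} − 1)/3.

Base case: N(B(0)) = 1, and (4^{0+1} − 1)/3 = 1.
Assume N(B(j)) = (4^{j+1} − 1)/3.
Then N(B(j+1)) = 1 + 4N(B(j)) = 1 + 4·(4^{j+1} − 1)/3 = 1 + (4^{j+2} − 4)/3 = (3 + 4^{j+2} − 4)/3 = (4^{j+2} − 1)/3.
So the formula holds for j+1, and by induction N(B(m)) = (4^{m+1} − 1)/3 for all m ≥ 0.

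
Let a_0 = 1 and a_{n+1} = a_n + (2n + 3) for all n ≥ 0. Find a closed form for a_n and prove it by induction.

Claim: a_n = n^2 + 2n + 1.

Base case: a_0 = 1, and 0^2 + 2·0 + 1 = 1.
Assume a_j = j^2 + 2j + 1.
Then a_{j+1} = a_j + (2j + 3) = (j^2 + 2j + 1) + (2j + 3) = j^2 + 4j + 4,
and (j+1)^2 + 2·(j+1) + 1 = j^2 + 4j + 4.
By induction, a_n = n^2 + 2n + 1 for all n ≥ 0.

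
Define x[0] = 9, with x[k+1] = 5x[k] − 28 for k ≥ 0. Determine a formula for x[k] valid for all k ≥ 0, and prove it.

Claim: x[k] = 2·5^k + 7.

Base case: x[0] = 9, and 2·5^0 + 7 = 2 + 7 = 9.
Assume x[j] = 2·5^j + 7 for some j ≥ 0.
Then x[j+1] = 5x[j] − 28 = 5·(2·5^j + 7) − 28 = 10·5^j + 35 − 28 = 2·5^{j+1} + 7.
Hence x[k] = 2·5^k + 7 for every k ≥ 0, by induction.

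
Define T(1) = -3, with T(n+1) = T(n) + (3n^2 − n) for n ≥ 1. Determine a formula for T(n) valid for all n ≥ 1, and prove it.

Claim: T(n) = n^3 − 2n^2 + n − 3.

Base case: T(1) = -3, and 1^3 − 2·1^2 + 1 − 3 = -3.
Assume T(m) = m^3 − 2m^2 + m − 3.
Then T(m+1) = T(m) + (3m^2 − m) = (m^3 − 2m^2 + m − 3) + (3m^2 − m) = m^3 + m^2 − 3,
and (m+1)^3 − 2·(m+1)^2 + (m+1) − 3 = m^3 + m^2 − 3.
Hence T(n) = n^3 − 2n^2 + n − 3 for every n ≥ 1, by induction.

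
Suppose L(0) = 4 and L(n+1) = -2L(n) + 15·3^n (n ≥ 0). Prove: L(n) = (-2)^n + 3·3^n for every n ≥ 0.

Base case: L(0) = 4, and (-2)^0 + 3·3^0 = 1 + 3 = 4.
Assume L(j) = (-2)^j + 3·3^j for some j ≥ 0.
Then L(j+1) = -2L(j) + 15·3^j = -2·((-2)^j + 3·3^j) + 15·3^j = (-2)^{j+1} − 6·3^j + 15·3^j = (-2)^{j+1} + 9·3^j = (-2)^{j+1} + 3·3^{j+1}.
Hence L(n) = (-2)^n + 3·3^n for every n ≥ 0, by induction.

L(n) = (-2)^n + 3·3^n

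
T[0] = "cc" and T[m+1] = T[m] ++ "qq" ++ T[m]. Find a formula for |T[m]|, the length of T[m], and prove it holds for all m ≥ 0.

Claim: |T[m]| = 2^{m+2} − 2.

Base case: |T[0]| = 2, and 2^{0+2} − 2 = 2.
Assume |T[r]| = 2^{r+2} − 2.
Then |T[r+1]| = |T[r]| + 2 + |T[r]| = 2|T[r]| + 2 = 2(2^{r+2} − 2) + 2 = 2^{r+3} − 4 + 2 = 2^{r+3} − 2.
This completes the inductive step, so |T[m]| = 2^{m+2} − 2 for all m ≥ 0.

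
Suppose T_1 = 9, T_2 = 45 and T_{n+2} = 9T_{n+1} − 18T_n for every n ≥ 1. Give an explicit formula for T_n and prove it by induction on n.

Claim: T_n = 3^n + 6^n.

Base cases: T_1 = 9 and 3^1 + 6^1 = 9; T_2 = 45 and 3^2 + 6^2 = 45.
Assume T_j = 3^j + 6^j for all 1 ≤ j ≤ r, where r ≥ 2.
Then T_{r+1} = 9T_r − 18T_{r−1} = 9·(3^r + 6^r) − 18·(3^{r−1} + 6^{r−1}) = (9·3 − 18)3^{r−1} + (9·6 − 18)6^{r−1} = 9·3^{r−1} + 36·6^{r−1} = 3^{r+1} + 6^{r+1}.
So the formula holds for r+1, and by strong induction T_n = 3^n + 6^n for all n ≥ 1.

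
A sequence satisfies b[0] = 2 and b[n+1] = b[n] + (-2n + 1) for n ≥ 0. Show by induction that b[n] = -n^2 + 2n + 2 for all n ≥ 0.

Base case: b[0] = 2, and -0^2 + 2·0 + 2 = 2.
Assume b[j] = -j^2 + 2j + 2.
Then b[j+1] = b[j] + (-2j + 1) = (-j^2 + 2j + 2) + (-2j + 1) = -j^2 + 3,
and -(j+1)^2 + 2·(j+1) + 2 = -j^2 + 3.
By induction, b[n] = -n^2 + 2n + 2 for all n ≥ 0.

b[n] = -n^2 + 2n + 2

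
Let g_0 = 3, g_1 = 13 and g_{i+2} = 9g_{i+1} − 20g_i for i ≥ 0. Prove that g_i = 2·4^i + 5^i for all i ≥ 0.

Base cases: g_0 = 3 and 2·4^0 + 5^0 = 3; g_1 = 13 and 2·4^1 + 5^1 = 13.
Assume g_j = 2·4^j + 5^j for all 0 ≤ j ≤ k, where k ≥ 1.
Then g_{k+1} = 9g_k − 20g_{k−1} = 9·(2·4^k + 5^k) − 20·(2·4^{k−1} + 5^{k−1}) = 2·(9·4 − 20)4^{k−1} + (9·5 − 20)5^{k−1} = 32·4^{k−1} + 25·5^{k−1} = 2·4^{k+1} + 5^{k+1}.
By strong induction, g_i = 2·4^i + 5^i for all i ≥ 0.

g_i = 2·4^i + 5^i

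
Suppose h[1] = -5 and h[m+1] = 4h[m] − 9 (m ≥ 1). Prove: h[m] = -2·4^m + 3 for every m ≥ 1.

Base case: h[1] = -5, and -2·4^1 + 3 = -8 + 3 = -5.
Assume h[k] = -2·4^k + 3 for some k ≥ 1.
Then h[k+1] = 4h[k] − 9 = 4·(-2·4^k + 3) − 9 = -8·4^k + 12 − 9 = -2·4^{k+1} + 3.
By induction, h[m] = -2·4^m + 3 for all m ≥ 1.

h[m] = -2·4^m + 3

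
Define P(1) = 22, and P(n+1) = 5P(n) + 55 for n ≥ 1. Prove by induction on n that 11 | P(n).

Base case: P(1) = 22 = 11·2, so 11 | P(1).
Assume 11 | P(j), so P(j) = 11t for some integer t.
Then P(j+1) = 5P(j) + 55 = 5·(11t) + 55 = 11(5t + 5), so 11 | P(j+1).
This completes the inductive step, so 11 | P(n) for all n ≥ 1.

11 | P(n)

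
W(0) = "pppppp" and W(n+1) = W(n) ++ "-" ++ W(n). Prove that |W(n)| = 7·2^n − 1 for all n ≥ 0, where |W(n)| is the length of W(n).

Base case: |W(0)| = 6, and 7·2^0 − 1 = 6.
Assume |W(r)| = 7·2^r − 1.
Then |W(r+1)| = |W(r)| + 1 + |W(r)| = 2|W(r)| + 1 = 2(7·2^r − 1) + 1 = 7·2^{r+1} − 2 + 1 = 7·2^{r+1} − 1.
So the formula holds for r+1, and by induction |W(n)| = 7·2^n − 1 for all n ≥ 0.

|W(n)| = 7·2^n − 1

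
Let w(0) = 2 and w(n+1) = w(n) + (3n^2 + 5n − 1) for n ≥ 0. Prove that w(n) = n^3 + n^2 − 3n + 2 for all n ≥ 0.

Base case: w(0) = 2, and 0^3 + 0^2 − 3·0 + 2 = 2.
Assume w(m) = m^3 + m^2 − 3m + 2.
Then w(m+1) = w(m) + (3m^2 + 5m − 1) = (m^3 + m^2 − 3m + 2) + (3m^2 + 5m − 1) = m^3 + 4m^2 + 2m + 1,
and (m+1)^3 + (m+1)^2 − 3·(m+1) + 2 = m^3 + 4m^2 + 2m + 1.
This completes the inductive step, so w(n) = n^3 + n^2 − 3n + 2 for all n ≥ 0.

w(n) = n^3 + n^2 − 3n + 2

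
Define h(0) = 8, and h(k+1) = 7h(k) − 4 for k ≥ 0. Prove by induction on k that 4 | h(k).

Base case: h(0) = 8 = 4·2, so 4 | h(0).
Assume 4 | h(j), so h(j) = 4t for some integer t.
Then h(j+1) = 7h(j) − 4 = 7·(4t) − 4 = 4(7t − 1), so 4 | h(j+1).
Hence 4 | h(k) for every k ≥ 0, by induction.

4 | h(k)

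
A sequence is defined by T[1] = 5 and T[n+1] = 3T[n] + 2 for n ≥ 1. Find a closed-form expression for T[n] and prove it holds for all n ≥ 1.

Claim: T[n] = 2·3^n − 1.

Base case: T[1] = 5, and 2·3^1 − 1 = 6 − 1 = 5.
Assume T[j] = 2·3^j − 1 for some j ≥ 1.
Then T[j+1] = 3T[j] + 2 = 3·(2·3^j − 1) + 2 = 6·3^j − 3 + 2 = 2·3^{j+1} − 1.
Hence T[n] = 2·3^n − 1 for every n ≥ 1, by induction.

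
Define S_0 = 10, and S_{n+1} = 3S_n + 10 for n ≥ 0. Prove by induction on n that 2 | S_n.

Base case: S_0 = 10 = 2·5, so 2 | S_0.
Assume 2 | S_k, so S_k = 2t for some integer t.
Then S_{k+1} = 3S_k + 10 = 3·(2t) + 10 = 2(3t + 5), so 2 | S_{k+1}.
By induction, 2 | S_n for all n ≥ 0.

2 | S_n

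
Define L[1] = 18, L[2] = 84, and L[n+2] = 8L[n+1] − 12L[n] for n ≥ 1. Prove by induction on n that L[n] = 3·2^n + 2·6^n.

Base cases: L[1] = 18 and 3·2^1 + 2·6^1 = 18; L[2] = 84 and 3·2^2 + 2·6^2 = 84.
Assume L[j] = 3·2^j + 2·6^j for all 1 ≤ j ≤ k, where k ≥ 2.
Then L[k+1] = 8L[k] − 12L[k−1] = 8·(3·2^k + 2·6^k) − 12·(3·2^{k−1} + 2·6^{k−1}) = 3·(8·2 − 12)2^{k−1} + 2·(8·6 − 12)6^{k−1} = 12·2^{k−1} + 72·6^{k−1} = 3·2^{k+1} + 2·6^{k+1}.
This completes the inductive step, so L[n] = 3·2^n + 2·6^n for all n ≥ 1.

L[n] = 3·2^n + 2·6^n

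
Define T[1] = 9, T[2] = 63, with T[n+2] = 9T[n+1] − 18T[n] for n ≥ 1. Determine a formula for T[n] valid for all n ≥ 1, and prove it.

Claim: T[n] = -3^n + 2·6^n.

Base cases: T[1] = 9 and -3^1 + 2·6^1 = 9; T[2] = 63 and -3^2 + 2·6^2 = 63.
Assume T[i] = -3^i + 2·6^i for all 1 ≤ i ≤ j, where j ≥ 2.
Then T[j+1] = 9T[j] − 18T[j−1] = 9·(-3^j + 2·6^j) − 18·(-3^{j−1} + 2·6^{j−1}) = -(9·3 − 18)3^{j−1} + 2·(9·6 − 18)6^{j−1} = -9·3^{j−1} + 72·6^{j−1} = -3^{j+1} + 2·6^{j+1}.
Hence T[n] = -3^n + 2·6^n for every n ≥ 1, by strong induction.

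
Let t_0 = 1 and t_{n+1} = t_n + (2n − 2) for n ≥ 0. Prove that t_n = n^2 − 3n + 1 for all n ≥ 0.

Base case: t_0 = 1, and 0^2 − 3·0 + 1 = 1.
Assume t_j = j^2 − 3j + 1.
Then t_{j+1} = t_j + (2j − 2) = (j^2 − 3j + 1) + (2j − 2) = j^2 − j − 1,
and (j+1)^2 − 3·(j+1) + 1 = j^2 − j − 1.
Hence t_n = n^2 − 3n + 1 for every n ≥ 0, by induction.

t_n = n^2 − 3n + 1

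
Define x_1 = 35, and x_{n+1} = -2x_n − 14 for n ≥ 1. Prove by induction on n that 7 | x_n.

Base case: x_1 = 35 = 7·5, so 7 | x_1.
Assume 7 | x_j, so x_j = 7t for some integer t.
Then x_{j+1} = -2x_j − 14 = -2·(7t) − 14 = 7(-2t − 2), so 7 | x_{j+1}.
By induction, 7 | x_n for all n ≥ 1.

7 | x_n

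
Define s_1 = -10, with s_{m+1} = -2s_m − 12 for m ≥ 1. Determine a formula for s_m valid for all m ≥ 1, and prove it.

Claim: s_m = 3·(-2)^m − 4.

Base case: s_1 = -10, and 3·(-2)^1 − 4 = -6 − 4 = -10.
Assume s_k = 3·(-2)^k − 4 for some k ≥ 1.
Then s_{k+1} = -2s_k − 12 = -2·(3·(-2)^k − 4) − 12 = -6·(-2)^k + 8 − 12 = 3·(-2)^{k+1} − 4.
This completes the inductive step, so s_m = 3·(-2)^m − 4 for all m ≥ 1.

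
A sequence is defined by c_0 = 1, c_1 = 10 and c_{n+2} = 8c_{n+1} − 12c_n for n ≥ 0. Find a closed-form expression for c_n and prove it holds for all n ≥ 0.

Claim: c_n = 2·6^n − 2^n.

Base cases: c_0 = 1 and 2·6^0 − 2^0 = 1; c_1 = 10 and 2·6^1 − 2^1 = 10.
Assume c_j = 2·6^j − 2^j for all 0 ≤ j ≤ r, where r ≥ 1.
Then c_{r+1} = 8c_r − 12c_{r−1} = 8·(2·6^r − 2^r) − 12·(2·6^{r−1} − 2^{r−1}) = 2·(8·6 − 12)6^{r−1} − (8·2 − 12)2^{r−1} = 72·6^{r−1} − 4·2^{r−1} = 2·6^{r+1} − 2^{r+1}.
This completes the inductive step, so c_n = 2·6^n − 2^n for all n ≥ 0.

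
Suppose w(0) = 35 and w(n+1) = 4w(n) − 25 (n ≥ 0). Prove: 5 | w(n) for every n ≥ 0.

Base case: w(0) = 35 = 5·7, so 5 | w(0).
Assume 5 | w(j), so w(j) = 5t for some integer t.
Then w(j+1) = 4w(j) − 25 = 4·(5t) − 25 = 5(4t − 5), so 5 | w(j+1).
By induction, 5 | w(n) for all n ≥ 0.

5 | w(n)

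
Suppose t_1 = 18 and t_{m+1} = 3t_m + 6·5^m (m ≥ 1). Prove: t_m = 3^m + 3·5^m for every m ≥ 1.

Base case: t_1 = 18, and 3^1 + 3·5^1 = 3 + 15 = 18.
Assume t_k = 3^k + 3·5^k for some k ≥ 1.
Then t_{k+1} = 3t_k + 6·5^k = 3·(3^k + 3·5^k) + 6·5^k = 3^{k+1} + 9·5^k + 6·5^k = 3^{k+1} + 15·5^k = 3^{k+1} + 3·5^{k+1}.
By induction, t_m = 3^m + 3·5^m for all m ≥ 1.

t_m = 3^m + 3·5^m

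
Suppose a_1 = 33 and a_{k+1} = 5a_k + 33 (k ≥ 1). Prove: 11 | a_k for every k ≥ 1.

Base case: a_1 = 33 = 11·3, so 11 | a_1.
Assume 11 | a_r, so a_r = 11t for some integer t.
Then a_{r+1} = 5a_r + 33 = 5·(11t) + 33 = 11(5t + 3), so 11 | a_{r+1}.
This completes the inductive step, so 11 | a_k for all k ≥ 1.

11 | a_k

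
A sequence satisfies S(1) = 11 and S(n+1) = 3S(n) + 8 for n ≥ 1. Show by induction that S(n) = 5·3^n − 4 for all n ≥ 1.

Base case: S(1) = 11, and 5·3^1 − 4 = 15 − 4 = 11.
Assume S(m) = 5·3^m − 4 for some m ≥ 1.
Then S(m+1) = 3S(m) + 8 = 3·(5·3^m − 4) + 8 = 15·3^m − 12 + 8 = 5·3^{m+1} − 4.
By induction, S(n) = 5·3^n − 4 for all n ≥ 1.

S(n) = 5·3^n − 4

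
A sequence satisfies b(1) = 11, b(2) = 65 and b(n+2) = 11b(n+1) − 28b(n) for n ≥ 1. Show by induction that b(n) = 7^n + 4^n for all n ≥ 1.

Base cases: b(1) = 11 and 7^1 + 4^1 = 11; b(2) = 65 and 7^2 + 4^2 = 65.
Assume b(i) = 7^i + 4^i for all 1 ≤ i ≤ j, where j ≥ 2.
Then b(j+1) = 11b(j) − 28b(j−1) = 11·(7^j + 4^j) − 28·(7^{j−1} + 4^{j−1}) = (11·7 − 28)7^{j−1} + (11·4 − 28)4^{j−1} = 49·7^{j−1} + 16·4^{j−1} = 7^{j+1} + 4^{j+1}.
So the formula holds for j+1, and by strong induction b(n) = 7^n + 4^n for all n ≥ 1.

b(n) = 7^n + 4^n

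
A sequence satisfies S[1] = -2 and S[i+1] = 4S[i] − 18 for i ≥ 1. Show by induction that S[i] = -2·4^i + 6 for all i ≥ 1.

Base case: S[1] = -2, and -2·4^1 + 6 = -8 + 6 = -2.
Assume S[k] = -2·4^k + 6 for some k ≥ 1.
Then S[k+1] = 4S[k] − 18 = 4·(-2·4^k + 6) − 18 = -8·4^k + 24 − 18 = -2·4^{k+1} + 6.
This completes the inductive step, so S[i] = -2·4^i + 6 for all i ≥ 1.

S[i] = -2·4^i + 6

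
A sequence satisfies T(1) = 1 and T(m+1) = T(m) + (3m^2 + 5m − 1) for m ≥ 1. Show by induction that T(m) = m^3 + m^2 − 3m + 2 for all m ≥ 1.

Base case: T(1) = 1, and 1^3 + 1^2 − 3·1 + 2 = 1.
Assume T(k) = k^3 + k^2 − 3k + 2.
Then T(k+1) = T(k) + (3k^2 + 5k − 1) = (k^3 + k^2 − 3k + 2) + (3k^2 + 5k − 1) = k^3 + 4k^2 + 2k + 1,
and (k+1)^3 + (k+1)^2 − 3·(k+1) + 2 = k^3 + 4k^2 + 2k + 1.
This completes the inductive step, so T(m) = m^3 + m^2 − 3m + 2 for all m ≥ 1.

T(m) = m^3 + m^2 − 3m + 2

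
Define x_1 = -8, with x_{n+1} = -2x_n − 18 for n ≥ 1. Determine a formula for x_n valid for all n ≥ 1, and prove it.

Claim: x_n = (-2)^n − 6.

Base case: x_1 = -8, and (-2)^1 − 6 = -2 − 6 = -8.
Assume x_k = (-2)^k − 6 for some k ≥ 1.
Then x_{k+1} = -2x_k − 18 = -2·((-2)^k − 6) − 18 = -2·(-2)^k + 12 − 18 = (-2)^{k+1} − 6.
So the formula holds for k+1, and by induction x_n = (-2)^n − 6 for all n ≥ 1.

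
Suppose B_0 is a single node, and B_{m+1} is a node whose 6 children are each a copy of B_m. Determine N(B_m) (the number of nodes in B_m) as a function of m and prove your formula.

Claim: N(B_m) = (6^{m+1} − 1)/5.

Base case: N(B_0) = 1, and (6^{0+1} − 1)/5 = 1.
Assume N(B_k) = (6^{k+1} − 1)/5.
Then N(B_{k+1}) = 1 + 6N(B_k) = 1 + 6·(6^{k+1} − 1)/5 = 1 + (6^{k+2} − 6)/5 = (5 + 6^{k+2} − 6)/5 = (6^{k+2} − 1)/5.
Hence N(B_m) = (6^{m+1} − 1)/5 for every m ≥ 0, by induction.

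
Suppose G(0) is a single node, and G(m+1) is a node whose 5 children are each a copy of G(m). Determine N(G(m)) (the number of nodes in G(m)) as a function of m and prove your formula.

Claim: N(G(m)) = (5^{m+1} − 1)/4.

Base case: N(G(0)) = 1, and (5^{0+1} − 1)/4 = 1.
Assume N(G(r)) = (5^{r+1} − 1)/4.
Then N(G(r+1)) = 1 + 5N(G(r)) = 1 + 5·(5^{r+1} − 1)/4 = 1 + (5^{r+2} − 5)/4 = (4 + 5^{r+2} − 5)/4 = (5^{r+2} − 1)/4.
By induction, N(G(m)) = (5^{m+1} − 1)/4 for all m ≥ 0.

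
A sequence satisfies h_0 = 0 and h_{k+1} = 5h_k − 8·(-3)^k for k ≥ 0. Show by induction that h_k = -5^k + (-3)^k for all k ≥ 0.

Base case: h_0 = 0, and -5^0 + (-3)^0 = -1 + 1 = 0.
Assume h_r = -5^r + (-3)^r for some r ≥ 0.
Then h_{r+1} = 5h_r − 8·(-3)^r = 5·(-5^r + (-3)^r) − 8·(-3)^r = -5^{r+1} + 5·(-3)^r − 8·(-3)^r = -5^{r+1} − 3·(-3)^r = -5^{r+1} + (-3)^{r+1}.
So the formula holds for r+1, and by induction h_k = -5^k + (-3)^k for all k ≥ 0.

h_k = -5^k + (-3)^k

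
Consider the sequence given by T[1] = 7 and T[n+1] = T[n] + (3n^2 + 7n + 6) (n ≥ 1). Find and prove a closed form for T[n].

Claim: T[n] = n^3 + 2n^2 + 3n + 1.

Base case: T[1] = 7, and 1^3 + 2·1^2 + 3·1 + 1 = 7.
Assume T[k] = k^3 + 2k^2 + 3k + 1.
Then T[k+1] = T[k] + (3k^2 + 7k + 6) = (k^3 + 2k^2 + 3k + 1) + (3k^2 + 7k + 6) = k^3 + 5k^2 + 10k + 7,
and (k+1)^3 + 2·(k+1)^2 + 3·(k+1) + 1 = k^3 + 5k^2 + 10k + 7.
By induction, T[n] = n^3 + 2n^2 + 3n + 1 for all n ≥ 1.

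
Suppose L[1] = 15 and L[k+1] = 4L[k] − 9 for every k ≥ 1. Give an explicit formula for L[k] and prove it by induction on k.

Claim: L[k] = 3·4^k + 3.

Base case: L[1] = 15, and 3·4^1 + 3 = 12 + 3 = 15.
Assume L[m] = 3·4^m + 3 for some m ≥ 1.
Then L[m+1] = 4L[m] − 9 = 4·(3·4^m + 3) − 9 = 12·4^m + 12 − 9 = 3·4^{m+1} + 3.
So the formula holds for m+1, and by induction L[k] = 3·4^k + 3 for all k ≥ 1.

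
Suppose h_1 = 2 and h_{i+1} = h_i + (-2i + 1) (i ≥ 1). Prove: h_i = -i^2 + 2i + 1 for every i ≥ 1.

Base case: h_1 = 2, and -1^2 + 2·1 + 1 = 2.
Assume h_m = -m^2 + 2m + 1.
Then h_{m+1} = h_m + (-2m + 1) = (-m^2 + 2m + 1) + (-2m + 1) = -m^2 + 2,
and -(m+1)^2 + 2·(m+1) + 1 = -m^2 + 2.
Hence h_i = -i^2 + 2i + 1 for every i ≥ 1, by induction.

h_i = -i^2 + 2i + 1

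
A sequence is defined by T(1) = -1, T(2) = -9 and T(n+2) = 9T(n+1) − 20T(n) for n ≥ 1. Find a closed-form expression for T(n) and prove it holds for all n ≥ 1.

Claim: T(n) = -5^n + 4^n.

Base cases: T(1) = -1 and -5^1 + 4^1 = -1; T(2) = -9 and -5^2 + 4^2 = -9.
Assume T(j) = -5^j + 4^j for all 1 ≤ j ≤ r, where r ≥ 2.
Then T(r+1) = 9T(r) − 20T(r−1) = 9·(-5^r + 4^r) − 20·(-5^{r−1} + 4^{r−1}) = -(9·5 − 20)5^{r−1} + (9·4 − 20)4^{r−1} = -25·5^{r−1} + 16·4^{r−1} = -5^{r+1} + 4^{r+1}.
This completes the inductive step, so T(n) = -5^n + 4^n for all n ≥ 1.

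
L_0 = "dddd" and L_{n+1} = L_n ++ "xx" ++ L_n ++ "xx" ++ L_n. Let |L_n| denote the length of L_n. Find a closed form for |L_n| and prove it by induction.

Claim: |L_n| = 6·3^n − 2.

Base case: |L_0| = 4, and 6·3^0 − 2 = 4.
Assume |L_r| = 6·3^r − 2.
Then |L_{r+1}| = 3|L_r| + 4 = 3(6·3^r − 2) + 4 = 6·3^{r+1} − 6 + 4 = 6·3^{r+1} − 2.
This completes the inductive step, so |L_n| = 6·3^n − 2 for all n ≥ 0.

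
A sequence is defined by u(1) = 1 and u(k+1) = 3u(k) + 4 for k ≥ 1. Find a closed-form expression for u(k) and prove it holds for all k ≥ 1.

Claim: u(k) = 3^k − 2.

Base case: u(1) = 1, and 3^1 − 2 = 3 − 2 = 1.
Assume u(r) = 3^r − 2 for some r ≥ 1.
Then u(r+1) = 3u(r) + 4 = 3·(3^r − 2) + 4 = 3^{r+1} − 6 + 4 = 3^{r+1} − 2.
This completes the inductive step, so u(k) = 3^k − 2 for all k ≥ 1.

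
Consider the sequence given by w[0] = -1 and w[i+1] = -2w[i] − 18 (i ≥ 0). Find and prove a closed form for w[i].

Claim: w[i] = 5·(-2)^i − 6.

Base case: w[0] = -1, and 5·(-2)^0 − 6 = 5 − 6 = -1.
Assume w[m] = 5·(-2)^m − 6 for some m ≥ 0.
Then w[m+1] = -2w[m] − 18 = -2·(5·(-2)^m − 6) − 18 = -10·(-2)^m + 12 − 18 = 5·(-2)^{m+1} − 6.
So the formula holds for m+1, and by induction w[i] = 5·(-2)^i − 6 for all i ≥ 0.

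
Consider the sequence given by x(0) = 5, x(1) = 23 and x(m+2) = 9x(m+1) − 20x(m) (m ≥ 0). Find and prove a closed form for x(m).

Claim: x(m) = 3·5^m + 2·4^m.

Base cases: x(0) = 5 and 3·5^0 + 2·4^0 = 5; x(1) = 23 and 3·5^1 + 2·4^1 = 23.
Assume x(j) = 3·5^j + 2·4^j for all 0 ≤ j ≤ r, where r ≥ 1.
Then x(r+1) = 9x(r) − 20x(r−1) = 9·(3·5^r + 2·4^r) − 20·(3·5^{r−1} + 2·4^{r−1}) = 3·(9·5 − 20)5^{r−1} + 2·(9·4 − 20)4^{r−1} = 75·5^{r−1} + 32·4^{r−1} = 3·5^{r+1} + 2·4^{r+1}.
Hence x(m) = 3·5^m + 2·4^m for every m ≥ 0, by strong induction.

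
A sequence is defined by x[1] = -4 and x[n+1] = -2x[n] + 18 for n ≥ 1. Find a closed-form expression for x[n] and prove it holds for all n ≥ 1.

Claim: x[n] = 5·(-2)^n + 6.

Base case: x[1] = -4, and 5·(-2)^1 + 6 = -10 + 6 = -4.
Assume x[k] = 5·(-2)^k + 6 for some k ≥ 1.
Then x[k+1] = -2x[k] + 18 = -2·(5·(-2)^k + 6) + 18 = -10·(-2)^k − 12 + 18 = 5·(-2)^{k+1} + 6.
So the formula holds for k+1, and by induction x[n] = 5·(-2)^n + 6 for all n ≥ 1.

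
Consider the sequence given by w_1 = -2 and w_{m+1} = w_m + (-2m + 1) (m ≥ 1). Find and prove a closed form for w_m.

Claim: w_m = -m^2 + 2m − 3.

Base case: w_1 = -2, and -1^2 + 2·1 − 3 = -2.
Assume w_r = -r^2 + 2r − 3.
Then w_{r+1} = w_r + (-2r + 1) = (-r^2 + 2r − 3) + (-2r + 1) = -r^2 − 2,
and -(r+1)^2 + 2·(r+1) − 3 = -r^2 − 2.
This completes the inductive step, so w_m = -m^2 + 2m − 3 for all m ≥ 1.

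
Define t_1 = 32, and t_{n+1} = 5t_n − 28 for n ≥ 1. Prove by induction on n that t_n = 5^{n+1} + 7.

Base case: t_1 = 32, and 5^{1+1} + 7 = 25 + 7 = 32.
Assume t_k = 5^{k+1} + 7 for some k ≥ 1.
Then t_{k+1} = 5t_k − 28 = 5·(5^{k+1} + 7) − 28 = 5^{k+2} + 35 − 28 = 5^{k+2} + 7.
So the formula holds for k+1, and by induction t_n = 5^{n+1} + 7 for all n ≥ 1.

t_n = 5^{n+1} + 7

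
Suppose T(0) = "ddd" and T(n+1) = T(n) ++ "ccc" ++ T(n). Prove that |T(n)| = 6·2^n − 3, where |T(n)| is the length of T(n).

Base case: |T(0)| = 3, and 6·2^0 − 3 = 3.
Assume |T(m)| = 6·2^m − 3.
Then |T(m+1)| = |T(m)| + 3 + |T(m)| = 2|T(m)| + 3 = 2(6·2^m − 3) + 3 = 6·2^{m+1} − 6 + 3 = 6·2^{m+1} − 3.
By induction, |T(n)| = 6·2^n − 3 for all n ≥ 0.

|T(n)| = 6·2^n − 3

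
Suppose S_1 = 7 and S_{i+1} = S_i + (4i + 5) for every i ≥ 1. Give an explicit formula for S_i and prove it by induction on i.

Claim: S_i = 2i^2 + 3i + 2.

Base case: S_1 = 7, and 2·1^2 + 3·1 + 2 = 7.
Assume S_k = 2k^2 + 3k + 2.
Then S_{k+1} = S_k + (4k + 5) = (2k^2 + 3k + 2) + (4k + 5) = 2k^2 + 7k + 7,
and 2·(k+1)^2 + 3·(k+1) + 2 = 2k^2 + 7k + 7.
By induction, S_i = 2i^2 + 3i + 2 for all i ≥ 1.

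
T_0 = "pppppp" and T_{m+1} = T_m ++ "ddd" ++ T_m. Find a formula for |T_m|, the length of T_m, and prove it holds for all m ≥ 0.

Claim: |T_m| = 9·2^m − 3.

Base case: |T_0| = 6, and 9·2^0 − 3 = 6.
Assume |T_j| = 9·2^j − 3.
Then |T_{j+1}| = |T_j| + 3 + |T_j| = 2|T_j| + 3 = 2(9·2^j − 3) + 3 = 9·2^{j+1} − 6 + 3 = 9·2^{j+1} − 3.
So the formula holds for j+1, and by induction |T_m| = 9·2^m − 3 for all m ≥ 0.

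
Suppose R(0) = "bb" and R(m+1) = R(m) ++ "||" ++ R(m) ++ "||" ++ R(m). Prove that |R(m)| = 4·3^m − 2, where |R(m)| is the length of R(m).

Base case: |R(0)| = 2, and 4·3^0 − 2 = 2.
Assume |R(r)| = 4·3^r − 2.
Then |R(r+1)| = 3|R(r)| + 4 = 3(4·3^r − 2) + 4 = 4·3^{r+1} − 6 + 4 = 4·3^{r+1} − 2.
This completes the inductive step, so |R(m)| = 4·3^m − 2 for all m ≥ 0.

|R(m)| = 4·3^m − 2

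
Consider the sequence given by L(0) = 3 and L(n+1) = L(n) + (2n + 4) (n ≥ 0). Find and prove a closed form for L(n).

Claim: L(n) = n^2 + 3n + 3.

Base case: L(0) = 3, and 0^2 + 3·0 + 3 = 3.
Assume L(k) = k^2 + 3k + 3.
Then L(k+1) = L(k) + (2k + 4) = (k^2 + 3k + 3) + (2k + 4) = k^2 + 5k + 7,
and (k+1)^2 + 3·(k+1) + 3 = k^2 + 5k + 7.
By induction, L(n) = n^2 + 3n + 3 for all n ≥ 0.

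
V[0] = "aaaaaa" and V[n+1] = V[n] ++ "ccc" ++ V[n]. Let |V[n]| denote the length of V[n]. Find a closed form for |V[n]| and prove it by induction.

Claim: |V[n]| = 9·2^n − 3.

Base case: |V[0]| = 6, and 9·2^0 − 3 = 6.
Assume |V[k]| = 9·2^k − 3.
Then |V[k+1]| = |V[k]| + 3 + |V[k]| = 2|V[k]| + 3 = 2(9·2^k − 3) + 3 = 9·2^{k+1} − 6 + 3 = 9·2^{k+1} − 3.
This completes the inductive step, so |V[n]| = 9·2^n − 3 for all n ≥ 0.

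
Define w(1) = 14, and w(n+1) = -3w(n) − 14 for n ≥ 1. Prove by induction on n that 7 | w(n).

Base case: w(1) = 14 = 7·2, so 7 | w(1).
Assume 7 | w(k), so w(k) = 7t for some integer t.
Then w(k+1) = -3w(k) − 14 = -3·(7t) − 14 = 7(-3t − 2), so 7 | w(k+1).
Hence 7 | w(n) for every n ≥ 1, by induction.

7 | w(n)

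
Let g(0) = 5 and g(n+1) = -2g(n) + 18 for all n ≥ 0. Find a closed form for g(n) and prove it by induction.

Claim: g(n) = -(-2)^n + 6.

Base case: g(0) = 5, and -(-2)^0 + 6 = -1 + 6 = 5.
Assume g(r) = -(-2)^r + 6 for some r ≥ 0.
Then g(r+1) = -2g(r) + 18 = -2·(-(-2)^r + 6) + 18 = 2·(-2)^r − 12 + 18 = -(-2)^{r+1} + 6.
Hence g(n) = -(-2)^n + 6 for every n ≥ 0, by induction.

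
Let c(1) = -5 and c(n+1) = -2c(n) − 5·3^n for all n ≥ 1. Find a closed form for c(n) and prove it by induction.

Claim: c(n) = (-2)^n − 3^n.

Base case: c(1) = -5, and (-2)^1 − 3^1 = -2 − 3 = -5.
Assume c(k) = (-2)^k − 3^k for some k ≥ 1.
Then c(k+1) = -2c(k) − 5·3^k = -2·((-2)^k − 3^k) − 5·3^k = (-2)^{k+1} + 2·3^k − 5·3^k = (-2)^{k+1} − 3·3^k = (-2)^{k+1} − 3^{k+1}.
Hence c(n) = (-2)^n − 3^n for every n ≥ 1, by induction.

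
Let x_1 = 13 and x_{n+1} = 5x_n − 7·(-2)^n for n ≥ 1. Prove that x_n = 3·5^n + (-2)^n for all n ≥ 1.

Base case: x_1 = 13, and 3·5^1 + (-2)^1 = 15 − 2 = 13.
Assume x_m = 3·5^m + (-2)^m for some m ≥ 1.
Then x_{m+1} = 5x_m − 7·(-2)^m = 5·(3·5^m + (-2)^m) − 7·(-2)^m = 3·5^{m+1} + 5·(-2)^m − 7·(-2)^m = 3·5^{m+1} − 2·(-2)^m = 3·5^{m+1} + (-2)^{m+1}.
So the formula holds for m+1, and by induction x_n = 3·5^n + (-2)^n for all n ≥ 1.

x_n = 3·5^n + (-2)^n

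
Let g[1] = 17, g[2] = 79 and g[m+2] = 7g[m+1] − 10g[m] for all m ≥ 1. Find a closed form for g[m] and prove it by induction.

Claim: g[m] = 3·5^m + 2^m.

Base cases: g[1] = 17 and 3·5^1 + 2^1 = 17; g[2] = 79 and 3·5^2 + 2^2 = 79.
Assume g[i] = 3·5^i + 2^i for all 1 ≤ i ≤ j, where j ≥ 2.
Then g[j+1] = 7g[j] − 10g[j−1] = 7·(3·5^j + 2^j) − 10·(3·5^{j−1} + 2^{j−1}) = 3·(7·5 − 10)5^{j−1} + (7·2 − 10)2^{j−1} = 75·5^{j−1} + 4·2^{j−1} = 3·5^{j+1} + 2^{j+1}.
This completes the inductive step, so g[m] = 3·5^m + 2^m for all m ≥ 1.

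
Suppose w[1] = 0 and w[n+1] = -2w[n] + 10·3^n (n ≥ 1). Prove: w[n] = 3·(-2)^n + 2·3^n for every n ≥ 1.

Base case: w[1] = 0, and 3·(-2)^1 + 2·3^1 = -6 + 6 = 0.
Assume w[r] = 3·(-2)^r + 2·3^r for some r ≥ 1.
Then w[r+1] = -2w[r] + 10·3^r = -2·(3·(-2)^r + 2·3^r) + 10·3^r = 3·(-2)^{r+1} − 4·3^r + 10·3^r = 3·(-2)^{r+1} + 6·3^r = 3·(-2)^{r+1} + 2·3^{r+1}.
This completes the inductive step, so w[n] = 3·(-2)^n + 2·3^n for all n ≥ 1.

w[n] = 3·(-2)^n + 2·3^n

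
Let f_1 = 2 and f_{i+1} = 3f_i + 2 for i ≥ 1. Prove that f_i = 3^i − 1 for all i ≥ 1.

Base case: f_1 = 2, and 3^1 − 1 = 3 − 1 = 2.
Assume f_j = 3^j − 1 for some j ≥ 1.
Then f_{j+1} = 3f_j + 2 = 3·(3^j − 1) + 2 = 3^{j+1} − 3 + 2 = 3^{j+1} − 1.
So the formula holds for j+1, and by induction f_i = 3^i − 1 for all i ≥ 1.

f_i = 3^i − 1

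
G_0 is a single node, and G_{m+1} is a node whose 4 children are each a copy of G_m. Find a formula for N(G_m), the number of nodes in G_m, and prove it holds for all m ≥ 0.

Claim: N(G_m) = (4^{m+1} − 1)/3.

Base case: N(G_0) = 1, and (4^{0+1} − 1)/3 = 1.
Assume N(G_j) = (4^{j+1} − 1)/3.
Then N(G_{j+1}) = 1 + 4N(G_j) = 1 + 4·(4^{j+1} − 1)/3 = 1 + (4^{j+2} − 4)/3 = (3 + 4^{j+2} − 4)/3 = (4^{j+2} − 1)/3.
This completes the inductive step, so N(G_m) = (4^{m+1} − 1)/3 for all m ≥ 0.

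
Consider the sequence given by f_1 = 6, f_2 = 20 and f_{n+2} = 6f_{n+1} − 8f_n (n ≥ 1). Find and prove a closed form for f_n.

Claim: f_n = 2^n + 4^n.

Base cases: f_1 = 6 and 2^1 + 4^1 = 6; f_2 = 20 and 2^2 + 4^2 = 20.
Assume f_j = 2^j + 4^j for all 1 ≤ j ≤ k, where k ≥ 2.
Then f_{k+1} = 6f_k − 8f_{k−1} = 6·(2^k + 4^k) − 8·(2^{k−1} + 4^{k−1}) = (6·2 − 8)2^{k−1} + (6·4 − 8)4^{k−1} = 4·2^{k−1} + 16·4^{k−1} = 2^{k+1} + 4^{k+1}.
By strong induction, f_n = 2^n + 4^n for all n ≥ 1.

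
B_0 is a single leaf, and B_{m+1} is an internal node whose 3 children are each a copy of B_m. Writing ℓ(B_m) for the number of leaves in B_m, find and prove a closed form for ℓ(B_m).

Claim: ℓ(B_m) = 3^m.

Base case: ℓ(B_0) = 1, and 3^0 = 1.
Assume ℓ(B_r) = 3^r.
Then ℓ(B_{r+1}) = 3·ℓ(B_r) = 3·3^r = 3^{r+1}.
So the formula holds for r+1, and by induction ℓ(B_m) = 3^m for all m ≥ 0.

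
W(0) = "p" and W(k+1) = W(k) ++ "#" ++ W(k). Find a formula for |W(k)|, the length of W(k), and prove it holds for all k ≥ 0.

Claim: |W(k)| = 2^{k+1} − 1.

Base case: |W(0)| = 1, and 2^{0+1} − 1 = 1.
Assume |W(m)| = 2^{m+1} − 1.
Then |W(m+1)| = |W(m)| + 1 + |W(m)| = 2|W(m)| + 1 = 2(2^{m+1} − 1) + 1 = 2^{m+2} − 2 + 1 = 2^{m+2} − 1.
Hence |W(k)| = 2^{k+1} − 1 for every k ≥ 0, by induction.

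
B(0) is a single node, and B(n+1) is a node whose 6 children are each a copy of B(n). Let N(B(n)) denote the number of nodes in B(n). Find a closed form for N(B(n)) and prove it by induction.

Claim: N(B(n)) = (6^{n+1} − 1)/5.

Base case: N(B(0)) = 1, and (6^{0+1} − 1)/5 = 1.
Assume N(B(k)) = (6^{k+1} − 1)/5.
Then N(B(k+1)) = 1 + 6N(B(k)) = 1 + 6·(6^{k+1} − 1)/5 = 1 + (6^{k+2} − 6)/5 = (5 + 6^{k+2} − 6)/5 = (6^{k+2} − 1)/5.
This completes the inductive step, so N(B(n)) = (6^{n+1} − 1)/5 for all n ≥ 0.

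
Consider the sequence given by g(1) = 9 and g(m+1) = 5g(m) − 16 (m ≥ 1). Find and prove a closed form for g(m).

Claim: g(m) = 5^m + 4.

Base case: g(1) = 9, and 5^1 + 4 = 5 + 4 = 9.
Assume g(k) = 5^k + 4 for some k ≥ 1.
Then g(k+1) = 5g(k) − 16 = 5·(5^k + 4) − 16 = 5^{k+1} + 20 − 16 = 5^{k+1} + 4.
This completes the inductive step, so g(m) = 5^m + 4 for all m ≥ 1.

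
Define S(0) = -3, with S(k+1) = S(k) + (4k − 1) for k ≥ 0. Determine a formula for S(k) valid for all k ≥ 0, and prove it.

Claim: S(k) = 2k^2 − 3k − 3.

Base case: S(0) = -3, and 2·0^2 − 3·0 − 3 = -3.
Assume S(m) = 2m^2 − 3m − 3.
Then S(m+1) = S(m) + (4m − 1) = (2m^2 − 3m − 3) + (4m − 1) = 2m^2 + m − 4,
and 2·(m+1)^2 − 3·(m+1) − 3 = 2m^2 + m − 4.
This completes the inductive step, so S(k) = 2k^2 − 3k − 3 for all k ≥ 0.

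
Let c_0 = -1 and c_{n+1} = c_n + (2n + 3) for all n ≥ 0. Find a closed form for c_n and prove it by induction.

Claim: c_n = n^2 + 2n − 1.

Base case: c_0 = -1, and 0^2 + 2·0 − 1 = -1.
Assume c_j = j^2 + 2j − 1.
Then c_{j+1} = c_j + (2j + 3) = (j^2 + 2j − 1) + (2j + 3) = j^2 + 4j + 2,
and (j+1)^2 + 2·(j+1) − 1 = j^2 + 4j + 2.
Hence c_n = n^2 + 2n − 1 for every n ≥ 0, by induction.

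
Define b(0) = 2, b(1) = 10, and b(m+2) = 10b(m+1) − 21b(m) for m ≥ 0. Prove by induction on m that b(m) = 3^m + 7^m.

Base cases: b(0) = 2 and 3^0 + 7^0 = 2; b(1) = 10 and 3^1 + 7^1 = 10.
Assume b(i) = 3^i + 7^i for all 0 ≤ i ≤ j, where j ≥ 1.
Then b(j+1) = 10b(j) − 21b(j−1) = 10·(3^j + 7^j) − 21·(3^{j−1} + 7^{j−1}) = (10·3 − 21)3^{j−1} + (10·7 − 21)7^{j−1} = 9·3^{j−1} + 49·7^{j−1} = 3^{j+1} + 7^{j+1}.
By strong induction, b(m) = 3^m + 7^m for all m ≥ 0.

b(m) = 3^m + 7^m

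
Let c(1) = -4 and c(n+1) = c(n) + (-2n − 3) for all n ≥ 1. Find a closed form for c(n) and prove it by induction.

Claim: c(n) = -n^2 − 2n − 1.

Base case: c(1) = -4, and -1^2 − 2·1 − 1 = -4.
Assume c(m) = -m^2 − 2m − 1.
Then c(m+1) = c(m) + (-2m − 3) = (-m^2 − 2m − 1) + (-2m − 3) = -m^2 − 4m − 4,
and -(m+1)^2 − 2·(m+1) − 1 = -m^2 − 4m − 4.
By induction, c(n) = -n^2 − 2n − 1 for all n ≥ 1.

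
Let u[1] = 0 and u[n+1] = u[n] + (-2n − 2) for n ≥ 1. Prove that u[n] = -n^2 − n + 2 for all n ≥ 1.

Base case: u[1] = 0, and -1^2 − 1 + 2 = 0.
Assume u[j] = -j^2 − j + 2.
Then u[j+1] = u[j] + (-2j − 2) = (-j^2 − j + 2) + (-2j − 2) = -j^2 − 3j,
and -(j+1)^2 − (j+1) + 2 = -j^2 − 3j.
By induction, u[n] = -n^2 − n + 2 for all n ≥ 1.

u[n] = -n^2 − n + 2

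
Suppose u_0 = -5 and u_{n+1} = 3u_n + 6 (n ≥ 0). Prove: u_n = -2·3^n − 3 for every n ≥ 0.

Base case: u_0 = -5, and -2·3^0 − 3 = -2 − 3 = -5.
Assume u_m = -2·3^m − 3 for some m ≥ 0.
Then u_{m+1} = 3u_m + 6 = 3·(-2·3^m − 3) + 6 = -6·3^m − 9 + 6 = -2·3^{m+1} − 3.
By induction, u_n = -2·3^n − 3 for all n ≥ 0.

u_n = -2·3^n − 3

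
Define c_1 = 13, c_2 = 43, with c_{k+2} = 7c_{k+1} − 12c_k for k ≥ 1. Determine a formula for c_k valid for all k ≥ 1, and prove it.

Claim: c_k = 3·3^k + 4^k.

Base cases: c_1 = 13 and 3·3^1 + 4^1 = 13; c_2 = 43 and 3·3^2 + 4^2 = 43.
Assume c_j = 3·3^j + 4^j for all 1 ≤ j ≤ r, where r ≥ 2.
Then c_{r+1} = 7c_r − 12c_{r−1} = 7·(3·3^r + 4^r) − 12·(3·3^{r−1} + 4^{r−1}) = 3·(7·3 − 12)3^{r−1} + (7·4 − 12)4^{r−1} = 27·3^{r−1} + 16·4^{r−1} = 3·3^{r+1} + 4^{r+1}.
So the formula holds for r+1, and by strong induction c_k = 3·3^k + 4^k for all k ≥ 1.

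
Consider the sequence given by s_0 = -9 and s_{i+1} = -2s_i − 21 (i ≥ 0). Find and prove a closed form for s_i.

Claim: s_i = -2·(-2)^i − 7.

Base case: s_0 = -9, and -2·(-2)^0 − 7 = -2 − 7 = -9.
Assume s_m = -2·(-2)^m − 7 for some m ≥ 0.
Then s_{m+1} = -2s_m − 21 = -2·(-2·(-2)^m − 7) − 21 = 4·(-2)^m + 14 − 21 = -2·(-2)^{m+1} − 7.
By induction, s_i = -2·(-2)^i − 7 for all i ≥ 0.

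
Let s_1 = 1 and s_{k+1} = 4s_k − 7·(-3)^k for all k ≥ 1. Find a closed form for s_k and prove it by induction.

Claim: s_k = 4^k + (-3)^k.

Base case: s_1 = 1, and 4^1 + (-3)^1 = 4 − 3 = 1.
Assume s_r = 4^r + (-3)^r for some r ≥ 1.
Then s_{r+1} = 4s_r − 7·(-3)^r = 4·(4^r + (-3)^r) − 7·(-3)^r = 4^{r+1} + 4·(-3)^r − 7·(-3)^r = 4^{r+1} − 3·(-3)^r = 4^{r+1} + (-3)^{r+1}.
Hence s_k = 4^k + (-3)^k for every k ≥ 1, by induction.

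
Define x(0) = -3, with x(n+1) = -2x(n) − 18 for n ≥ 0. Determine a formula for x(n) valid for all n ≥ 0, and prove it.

Claim: x(n) = 3·(-2)^n − 6.

Base case: x(0) = -3, and 3·(-2)^0 − 6 = 3 − 6 = -3.
Assume x(r) = 3·(-2)^r − 6 for some r ≥ 0.
Then x(r+1) = -2x(r) − 18 = -2·(3·(-2)^r − 6) − 18 = -6·(-2)^r + 12 − 18 = 3·(-2)^{r+1} − 6.
Hence x(n) = 3·(-2)^n − 6 for every n ≥ 0, by induction.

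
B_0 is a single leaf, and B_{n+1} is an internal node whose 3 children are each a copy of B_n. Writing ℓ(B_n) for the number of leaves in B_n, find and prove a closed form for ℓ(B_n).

Claim: ℓ(B_n) = 3^n.

Base case: ℓ(B_0) = 1, and 3^0 = 1.
Assume ℓ(B_k) = 3^k.
Then ℓ(B_{k+1}) = 3·ℓ(B_k) = 3·3^k = 3^{k+1}.
This completes the inductive step, so ℓ(B_n) = 3^n for all n ≥ 0.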